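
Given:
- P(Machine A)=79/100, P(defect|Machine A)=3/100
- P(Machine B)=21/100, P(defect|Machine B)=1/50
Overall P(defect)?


P(B) = Σ P(B|Aᵢ)×P(Aᵢ)
  3/100×79/100 = 237/10000
  1/50×21/100 = 21/5000
Sum = 279/10000

P(defect) = 279/10000 ≈ 2.79%


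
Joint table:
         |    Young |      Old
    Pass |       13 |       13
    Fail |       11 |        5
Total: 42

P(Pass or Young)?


P(Pass∨Young) = P(Pass) + P(Young) - P(Pass∧Young)
= (26 + 24 - 13)/42 = 37/42

P = 37/42 ≈ 88.10%


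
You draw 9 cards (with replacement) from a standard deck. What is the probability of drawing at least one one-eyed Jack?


P(not a one-eyed Jack) = 50/52 = 25/26
P(none in 9 draws) = (25/26)^9 = 3814697265625/5429503678976
P(≥1 one-eyed Jack) = 1 - 3814697265625/5429503678976 = 1614806413351/5429503678976

P = 1614806413351/5429503678976 ≈ 29.74%


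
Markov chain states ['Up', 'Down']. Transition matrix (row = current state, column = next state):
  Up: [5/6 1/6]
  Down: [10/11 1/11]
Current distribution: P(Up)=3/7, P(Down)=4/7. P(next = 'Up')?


P(next=Up) = Σᵢ P(now=i)×P(i→Up)
= 3/7×5/6 + 4/7×10/11
= 5/14 + 40/77 = 135/154

P = 135/154 ≈ 0.8766


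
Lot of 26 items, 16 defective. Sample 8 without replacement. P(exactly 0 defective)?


Hypergeometric: C(16,0)×C(10,8)/C(26,8)
= 1×45/1562275 = 9/312455

P(X=0) = 9/312455 ≈ 0.00%


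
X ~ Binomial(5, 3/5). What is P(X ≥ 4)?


P(X ≥ 4) = Σ P(X=i) for i=4..5
P(X=4) = 162/625
P(X=5) = 243/3125
Sum = 1053/3125

P(X ≥ 4) = 1053/3125 ≈ 33.70%


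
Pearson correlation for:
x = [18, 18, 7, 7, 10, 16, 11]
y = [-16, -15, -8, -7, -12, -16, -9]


n=7, Σx=87, Σy=-83, Σxy=-1138, Σx²=1223, Σy²=1075
r = (7×(-1138) - 87×(-83))/√((7×1223 - 87²)(7×1075 - (-83)²))
= -745/√(992×636) = -745/√630912 ≈ -745/794.2997 ≈ -0.9379

r ≈ -0.9379


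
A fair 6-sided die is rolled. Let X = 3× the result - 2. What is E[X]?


E[die] = (1+6)/2 = 7/2
E[X] = 3×7/2 - 2 = 17/2

E[X] = 17/2


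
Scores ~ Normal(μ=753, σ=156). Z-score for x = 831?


z = (x - μ)/σ = (831 - 753)/156 = 0.5

z = 0.5


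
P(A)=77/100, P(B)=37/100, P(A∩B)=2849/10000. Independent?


P(A)×P(B) = 2849/10000
P(A∩B) = 2849/10000
Equal ✓ → Independent

Yes, independent


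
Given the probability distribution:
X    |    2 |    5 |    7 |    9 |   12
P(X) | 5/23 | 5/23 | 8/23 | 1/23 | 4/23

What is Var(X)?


E[X] = 148/23
E[X²] = 1194/23
Var(X) = E[X²] - (E[X])² = 1194/23 - 21904/529 = 5558/529

Var(X) = 5558/529 ≈ 10.5066


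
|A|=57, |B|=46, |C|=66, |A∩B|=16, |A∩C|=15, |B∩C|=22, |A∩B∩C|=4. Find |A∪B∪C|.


|A∪B∪C| = 57+46+66-16-15-22+4 = 120

|A∪B∪C| = 120


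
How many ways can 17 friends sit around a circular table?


Circular arrangements of 17 distinct objects: fix one position to break rotational symmetry.
(n-1)! = 16! = 20922789888000

20922789888000


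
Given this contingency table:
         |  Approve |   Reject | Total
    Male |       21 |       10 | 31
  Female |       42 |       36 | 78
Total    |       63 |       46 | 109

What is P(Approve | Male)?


P(Approve | Male) = 21/(21+10) = 21/31

P(Approve|Male) = 21/31 ≈ 67.74%


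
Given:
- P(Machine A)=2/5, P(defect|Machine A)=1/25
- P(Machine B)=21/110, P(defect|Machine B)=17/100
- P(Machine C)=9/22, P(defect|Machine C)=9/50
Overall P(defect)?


P(B) = Σ P(B|Aᵢ)×P(Aᵢ)
  1/25×2/5 = 2/125
  17/100×21/110 = 357/11000
  9/50×9/22 = 81/1100
Sum = 1343/11000

P(defect) = 1343/11000 ≈ 12.21%


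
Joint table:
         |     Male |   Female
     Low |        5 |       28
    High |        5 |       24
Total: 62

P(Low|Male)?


P(Low|Male) = 5/(5+5) = 5/10 = 1/2

P = 1/2 ≈ 50.00%


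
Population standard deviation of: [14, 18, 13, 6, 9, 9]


Mean = 69/6 = 23/2
  (14-23/2)²=25/4
  (18-23/2)²=169/4
  (13-23/2)²=9/4
  (6-23/2)²=121/4
  (9-23/2)²=25/4
  (9-23/2)²=25/4
Σ(x-μ)² = 187/2
σ² = (187/2)/6 = 187/12

σ = √(187/12) ≈ 3.9476


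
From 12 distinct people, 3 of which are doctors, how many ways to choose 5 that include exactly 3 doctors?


Choose 3 of the 3 doctors and 2 of the other 9 people:
C(3,3)×C(9,2) = 1×36 = 36

36


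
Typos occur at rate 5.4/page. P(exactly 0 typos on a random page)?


Poisson(λ=5.4): P(X=0) = e^(-λ)×λ^k/k!
= e^(-5.4) × 5.4^0 / 0!
≈ 0.004516580943 × 1 / 1 ≈ 0.004517

P(X=0) ≈ 0.004517 ≈ 0.45%


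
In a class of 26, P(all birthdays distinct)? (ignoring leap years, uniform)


P(all different) = Π(365-i)/365 for i=0..25
= (365/365)×(364/365)×...×(340/365)
= 0.401759

P ≈ 0.4018 ≈ 40.18%


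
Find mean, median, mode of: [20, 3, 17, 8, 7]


Sorted: [3, 7, 8, 17, 20]
Mean = 55/5 = 11
Median = 8
Freq: {20: 1, 3: 1, 17: 1, 8: 1, 7: 1}
Mode: No mode

Mean=11, Median=8, Mode=No mode


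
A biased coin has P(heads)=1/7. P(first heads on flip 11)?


Geometric: P(X=11) = (1-p)^(k-1)×p = (6/7)^10×1/7 = 60466176/1977326743

P(X=11) = 60466176/1977326743 ≈ 3.06%


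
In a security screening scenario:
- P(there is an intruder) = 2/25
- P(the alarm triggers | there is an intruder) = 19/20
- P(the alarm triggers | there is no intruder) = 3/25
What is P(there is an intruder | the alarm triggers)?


Using Bayes' theorem:
P(A|B) = P(B|A)·P(A) / P(B)

P(the alarm triggers) = 19/20 × 2/25 + 3/25 × 23/25
= 19/250 + 69/625 = 233/1250

P(there is an intruder|the alarm triggers) = (19/250) / (233/1250) = 95/233

P(there is an intruder|the alarm triggers) = 95/233 ≈ 40.77%


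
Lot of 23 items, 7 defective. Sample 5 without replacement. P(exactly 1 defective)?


Hypergeometric: C(7,1)×C(16,4)/C(23,5)
= 7×1820/33649 = 1820/4807

P(X=1) = 1820/4807 ≈ 37.86%


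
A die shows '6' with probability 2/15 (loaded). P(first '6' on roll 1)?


Geometric: P(X=1) = (1-p)^(k-1)×p = (13/15)^0×2/15 = 2/15

P(X=1) = 2/15 ≈ 13.33%


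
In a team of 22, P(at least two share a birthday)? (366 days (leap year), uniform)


P(all different) = Π(366-i)/366 for i=0..21
= 0.525249
P(match) = 1 - 0.525249 = 0.474751

P ≈ 0.4748 ≈ 47.48%


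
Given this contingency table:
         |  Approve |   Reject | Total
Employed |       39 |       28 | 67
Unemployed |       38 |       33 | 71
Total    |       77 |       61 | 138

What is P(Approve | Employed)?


P(Approve | Employed) = 39/(39+28) = 39/67

P(Approve|Employed) = 39/67 ≈ 58.21%


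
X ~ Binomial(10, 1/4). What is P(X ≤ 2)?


P(X ≤ 2) = Σ P(X=i) for i=0..2
P(X=0) = 59049/1048576
P(X=1) = 98415/524288
P(X=2) = 295245/1048576
Sum = 137781/262144

P(X ≤ 2) = 137781/262144 ≈ 52.56%


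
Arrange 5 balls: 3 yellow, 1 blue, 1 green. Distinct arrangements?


5!/(3!×1!×1!) = 20

20


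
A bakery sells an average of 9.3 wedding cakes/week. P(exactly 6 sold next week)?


Poisson(λ=9.3): P(X=6) = e^(-λ)×λ^k/k!
= e^(-9.3) × 9.3^6 / 6!
≈ 9.142423148e-05 × 646990.183449 / 720 ≈ 0.082154

P(X=6) ≈ 0.082154 ≈ 8.22%


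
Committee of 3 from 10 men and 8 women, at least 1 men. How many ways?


Count by #men:
  1M,2W: C(10,1)×C(8,2)=280
  2M,1W: C(10,2)×C(8,1)=360
  3M,0W: C(10,3)×C(8,0)=120
Total = 760

760


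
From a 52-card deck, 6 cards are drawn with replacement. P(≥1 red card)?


P(not a red card) = 26/52 = 1/2
P(none in 6 draws) = (1/2)^6 = 1/64
P(≥1 red card) = 1 - 1/64 = 63/64

P = 63/64 ≈ 98.44%


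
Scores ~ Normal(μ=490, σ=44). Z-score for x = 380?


z = (x - μ)/σ = (380 - 490)/44 = -2.5

z = -2.5


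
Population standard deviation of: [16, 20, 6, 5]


Mean = 47/4
  (16-47/4)²=289/16
  (20-47/4)²=1089/16
  (6-47/4)²=529/16
  (5-47/4)²=729/16
Σ(x-μ)² = 659/4
σ² = (659/4)/4 = 659/16

σ = √(659/16) ≈ 6.4177


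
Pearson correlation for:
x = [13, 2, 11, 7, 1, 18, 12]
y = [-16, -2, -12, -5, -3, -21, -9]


n=7, Σx=64, Σy=-68, Σxy=-868, Σx²=812, Σy²=960
r = (7×(-868) - 64×(-68))/√((7×812 - 64²)(7×960 - (-68)²))
= -1724/√(1588×2096) = -1724/√3328448 ≈ -1724/1824.4035 ≈ -0.9450

r ≈ -0.9450


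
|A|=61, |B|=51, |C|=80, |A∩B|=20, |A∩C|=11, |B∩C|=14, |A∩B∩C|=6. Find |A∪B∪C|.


|A∪B∪C| = 61+51+80-20-11-14+6 = 153

|A∪B∪C| = 153


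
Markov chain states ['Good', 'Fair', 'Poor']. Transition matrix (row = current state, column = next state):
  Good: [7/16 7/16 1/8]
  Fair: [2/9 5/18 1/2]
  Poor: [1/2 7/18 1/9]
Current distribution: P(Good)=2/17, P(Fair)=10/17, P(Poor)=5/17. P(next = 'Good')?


P(next=Good) = Σᵢ P(now=i)×P(i→Good)
= 2/17×7/16 + 10/17×2/9 + 5/17×1/2
= 7/136 + 20/153 + 5/34 = 403/1224

P = 403/1224 ≈ 0.3292


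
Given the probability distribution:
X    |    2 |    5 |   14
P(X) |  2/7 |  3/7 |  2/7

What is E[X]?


E[X] = Σ x·P(X=x)
= (2)×(2/7) + (5)×(3/7) + (14)×(2/7)
= 47/7

E[X] = 47/7


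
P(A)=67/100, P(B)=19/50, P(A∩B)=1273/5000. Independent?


P(A)×P(B) = 1273/5000
P(A∩B) = 1273/5000
Equal ✓ → Independent

Yes, independent


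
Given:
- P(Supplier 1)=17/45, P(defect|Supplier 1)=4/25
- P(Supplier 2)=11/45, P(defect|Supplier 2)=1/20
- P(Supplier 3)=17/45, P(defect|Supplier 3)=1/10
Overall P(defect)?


P(B) = Σ P(B|Aᵢ)×P(Aᵢ)
  4/25×17/45 = 68/1125
  1/20×11/45 = 11/900
  1/10×17/45 = 17/450
Sum = 497/4500

P(defect) = 497/4500 ≈ 11.04%


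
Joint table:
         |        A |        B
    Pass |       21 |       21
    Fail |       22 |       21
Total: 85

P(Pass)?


P(Pass) = (21+21)/85 = 42/85

P(Pass) = 42/85 ≈ 49.41%


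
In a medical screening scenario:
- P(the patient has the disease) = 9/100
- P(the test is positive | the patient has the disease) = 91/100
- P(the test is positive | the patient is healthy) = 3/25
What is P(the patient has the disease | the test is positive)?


Using Bayes' theorem:
P(A|B) = P(B|A)·P(A) / P(B)

P(the test is positive) = 91/100 × 9/100 + 3/25 × 91/100
= 819/10000 + 273/2500 = 1911/10000

P(the patient has the disease|the test is positive) = (819/10000) / (1911/10000) = 3/7

P(the patient has the disease|the test is positive) = 3/7 ≈ 42.86%


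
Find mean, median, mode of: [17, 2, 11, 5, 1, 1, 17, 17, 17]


Sorted: [1, 1, 2, 5, 11, 17, 17, 17, 17]
Mean = 88/9
Median = 11
Freq: {17: 4, 2: 1, 11: 1, 5: 1, 1: 2}
Mode: [17]

Mean=88/9, Median=11, Mode=17


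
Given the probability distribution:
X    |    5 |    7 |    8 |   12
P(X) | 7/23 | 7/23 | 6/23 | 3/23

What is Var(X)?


E[X] = 168/23
E[X²] = 58
Var(X) = E[X²] - (E[X])² = 58 - 28224/529 = 2458/529

Var(X) = 2458/529 ≈ 4.6465


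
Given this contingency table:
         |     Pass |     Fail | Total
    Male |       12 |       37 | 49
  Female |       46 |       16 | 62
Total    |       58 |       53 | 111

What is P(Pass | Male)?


P(Pass | Male) = 12/(12+37) = 12/49

P(Pass|Male) = 12/49 ≈ 24.49%


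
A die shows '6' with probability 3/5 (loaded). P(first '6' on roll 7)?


Geometric: P(X=7) = (1-p)^(k-1)×p = (2/5)^6×3/5 = 192/78125

P(X=7) = 192/78125 ≈ 0.25%


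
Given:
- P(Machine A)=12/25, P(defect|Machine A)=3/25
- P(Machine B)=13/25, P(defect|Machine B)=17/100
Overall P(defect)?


P(B) = Σ P(B|Aᵢ)×P(Aᵢ)
  3/25×12/25 = 36/625
  17/100×13/25 = 221/2500
Sum = 73/500

P(defect) = 73/500 ≈ 14.60%


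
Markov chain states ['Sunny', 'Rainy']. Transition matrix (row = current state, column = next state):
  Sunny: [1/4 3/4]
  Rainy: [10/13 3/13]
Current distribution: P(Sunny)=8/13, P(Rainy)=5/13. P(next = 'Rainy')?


P(next=Rainy) = Σᵢ P(now=i)×P(i→Rainy)
= 8/13×3/4 + 5/13×3/13
= 6/13 + 15/169 = 93/169

P = 93/169 ≈ 0.5503


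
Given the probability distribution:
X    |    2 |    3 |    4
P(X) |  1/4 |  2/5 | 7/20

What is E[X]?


E[X] = Σ x·P(X=x)
= (2)×(1/4) + (3)×(2/5) + (4)×(7/20)
= 31/10

E[X] = 31/10


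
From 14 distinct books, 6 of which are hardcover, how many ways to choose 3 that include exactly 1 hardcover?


Choose 1 of the 6 hardcovers and 2 of the other 8 books:
C(6,1)×C(8,2) = 6×28 = 168

168


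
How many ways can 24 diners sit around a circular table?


Circular arrangements of 24 distinct objects: fix one position to break rotational symmetry.
(n-1)! = 23! = 25852016738884976640000

25852016738884976640000


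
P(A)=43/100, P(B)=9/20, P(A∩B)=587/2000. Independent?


P(A)×P(B) = 387/2000
P(A∩B) = 587/2000
Not equal → NOT independent

No, not independent


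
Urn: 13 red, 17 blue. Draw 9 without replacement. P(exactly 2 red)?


Hypergeometric: C(13,2)×C(17,7)/C(30,9)
= 78×19448/14307150 = 1768/16675

P(X=2) = 1768/16675 ≈ 10.60%


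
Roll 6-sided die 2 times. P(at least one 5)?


P(no 5)^2 = (5/6)^2 = 25/36
P(≥1) = 1 - 25/36 = 11/36

P = 11/36 ≈ 30.56%


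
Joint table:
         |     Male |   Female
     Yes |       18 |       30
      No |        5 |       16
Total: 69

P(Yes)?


P(Yes) = (18+30)/69 = 48/69 = 16/23

P(Yes) = 16/23 ≈ 69.57%


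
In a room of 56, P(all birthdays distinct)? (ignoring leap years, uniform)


P(all different) = Π(365-i)/365 for i=0..55
= (365/365)×(364/365)×...×(310/365)
= 0.011668

P ≈ 0.0117 ≈ 1.17%


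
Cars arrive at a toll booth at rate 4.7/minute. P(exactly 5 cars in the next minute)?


Poisson(λ=4.7): P(X=5) = e^(-λ)×λ^k/k!
= e^(-4.7) × 4.7^5 / 5!
≈ 0.009095277102 × 2293.45007 / 120 ≈ 0.173830

P(X=5) ≈ 0.173830 ≈ 17.38%


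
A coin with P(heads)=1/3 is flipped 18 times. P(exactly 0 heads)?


Binomial: P(X=0) = C(18,0)×p^0×(1-p)^18
= 1 × 1 × 262144/387420489 = 262144/387420489

P(X=0) = 262144/387420489 ≈ 0.07%


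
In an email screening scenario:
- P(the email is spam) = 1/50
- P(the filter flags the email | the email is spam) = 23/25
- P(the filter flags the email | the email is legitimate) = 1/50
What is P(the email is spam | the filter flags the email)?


Using Bayes' theorem:
P(A|B) = P(B|A)·P(A) / P(B)

P(the filter flags the email) = 23/25 × 1/50 + 1/50 × 49/50
= 23/1250 + 49/2500 = 19/500

P(the email is spam|the filter flags the email) = (23/1250) / (19/500) = 46/95

P(the email is spam|the filter flags the email) = 46/95 ≈ 48.42%


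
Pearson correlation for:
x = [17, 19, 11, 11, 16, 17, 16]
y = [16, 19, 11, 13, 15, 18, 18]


n=7, Σx=107, Σy=110, Σxy=1731, Σx²=1693, Σy²=1780
r = (7×1731 - 107×110)/√((7×1693 - 107²)(7×1780 - 110²))
= 347/√(402×360) = 347/√144720 ≈ 347/380.4208 ≈ 0.9121

r ≈ 0.9121


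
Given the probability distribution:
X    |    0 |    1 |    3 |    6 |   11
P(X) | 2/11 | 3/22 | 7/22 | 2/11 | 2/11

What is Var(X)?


E[X] = 46/11
E[X²] = 347/11
Var(X) = E[X²] - (E[X])² = 347/11 - 2116/121 = 1701/121

Var(X) = 1701/121 ≈ 14.0579


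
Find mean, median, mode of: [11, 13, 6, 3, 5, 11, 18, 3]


Sorted: [3, 3, 5, 6, 11, 11, 13, 18]
Mean = 70/8 = 35/4
Median = 17/2
Freq: {11: 2, 13: 1, 6: 1, 3: 2, 5: 1, 18: 1}
Mode: [3, 11]

Mean=35/4, Median=17/2, Mode=[3, 11]


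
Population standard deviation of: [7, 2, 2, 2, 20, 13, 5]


Mean = 51/7
  (7-51/7)²=4/49
  (2-51/7)²=1369/49
  (2-51/7)²=1369/49
  (2-51/7)²=1369/49
  (20-51/7)²=7921/49
  (13-51/7)²=1600/49
  (5-51/7)²=256/49
Σ(x-μ)² = 1984/7
σ² = (1984/7)/7 = 1984/49

σ = √(1984/49) ≈ 6.3632


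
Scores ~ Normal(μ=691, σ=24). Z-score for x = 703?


z = (x - μ)/σ = (703 - 691)/24 = 0.5

z = 0.5


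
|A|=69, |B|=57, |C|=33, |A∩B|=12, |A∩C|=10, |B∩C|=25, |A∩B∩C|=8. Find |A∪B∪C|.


|A∪B∪C| = 69+57+33-12-10-25+8 = 120

|A∪B∪C| = 120


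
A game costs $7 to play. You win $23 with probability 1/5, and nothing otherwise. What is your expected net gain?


E[gain] = (23-7)×1/5 + (-7)×4/5
= 16/5 - 28/5 = -12/5

Expected net gain = $-12/5 ≈ $-2.40


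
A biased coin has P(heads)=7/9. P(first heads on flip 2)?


Geometric: P(X=2) = (1-p)^(k-1)×p = (2/9)^1×7/9 = 14/81

P(X=2) = 14/81 ≈ 17.28%


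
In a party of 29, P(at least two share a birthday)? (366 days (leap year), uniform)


P(all different) = Π(366-i)/366 for i=0..28
= 0.320056
P(match) = 1 - 0.320056 = 0.679944

P ≈ 0.6799 ≈ 67.99%


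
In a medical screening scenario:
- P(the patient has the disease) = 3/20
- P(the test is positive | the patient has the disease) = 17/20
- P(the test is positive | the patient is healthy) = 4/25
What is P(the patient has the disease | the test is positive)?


Using Bayes' theorem:
P(A|B) = P(B|A)·P(A) / P(B)

P(the test is positive) = 17/20 × 3/20 + 4/25 × 17/20
= 51/400 + 17/125 = 527/2000

P(the patient has the disease|the test is positive) = (51/400) / (527/2000) = 15/31

P(the patient has the disease|the test is positive) = 15/31 ≈ 48.39%


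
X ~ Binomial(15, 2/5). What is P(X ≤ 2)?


P(X ≤ 2) = Σ P(X=i) for i=0..2
P(X=0) = 14348907/30517578125
P(X=1) = 28697814/6103515625
P(X=2) = 133923132/6103515625
Sum = 827453637/30517578125

P(X ≤ 2) = 827453637/30517578125 ≈ 2.71%


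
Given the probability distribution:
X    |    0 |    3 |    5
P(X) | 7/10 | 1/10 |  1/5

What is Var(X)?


E[X] = 13/10
E[X²] = 59/10
Var(X) = E[X²] - (E[X])² = 59/10 - 169/100 = 421/100

Var(X) = 421/100 ≈ 4.2100


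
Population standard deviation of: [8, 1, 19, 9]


Mean = 37/4
  (8-37/4)²=25/16
  (1-37/4)²=1089/16
  (19-37/4)²=1521/16
  (9-37/4)²=1/16
Σ(x-μ)² = 659/4
σ² = (659/4)/4 = 659/16

σ = √(659/16) ≈ 6.4177


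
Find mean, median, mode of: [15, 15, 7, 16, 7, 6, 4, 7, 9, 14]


Sorted: [4, 6, 7, 7, 7, 9, 14, 15, 15, 16]
Mean = 100/10 = 10
Median = 8
Freq: {15: 2, 7: 3, 16: 1, 6: 1, 4: 1, 9: 1, 14: 1}
Mode: [7]

Mean=10, Median=8, Mode=7


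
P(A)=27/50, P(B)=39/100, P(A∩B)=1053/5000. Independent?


P(A)×P(B) = 1053/5000
P(A∩B) = 1053/5000
Equal ✓ → Independent

Yes, independent


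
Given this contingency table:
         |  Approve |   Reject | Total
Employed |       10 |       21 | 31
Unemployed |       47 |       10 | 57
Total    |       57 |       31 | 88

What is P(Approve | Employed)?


P(Approve | Employed) = 10/(10+21) = 10/31

P(Approve|Employed) = 10/31 ≈ 32.26%


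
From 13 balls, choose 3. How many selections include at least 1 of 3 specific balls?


Complement: C(13,3) - C(10,3) = 286 - 120 = 166

166


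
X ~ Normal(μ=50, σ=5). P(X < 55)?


z = (55-50)/5 = 1.0
P(Z < 1.0) = 0.8413

P(X < 55) ≈ 0.8413


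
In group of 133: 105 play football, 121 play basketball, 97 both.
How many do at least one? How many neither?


|A∪B| = 105+121-97 = 129
Neither = 133-129 = 4

At least one: 129; Neither: 4


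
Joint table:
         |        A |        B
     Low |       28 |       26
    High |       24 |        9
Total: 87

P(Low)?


P(Low) = (28+26)/87 = 54/87 = 18/29

P(Low) = 18/29 ≈ 62.07%


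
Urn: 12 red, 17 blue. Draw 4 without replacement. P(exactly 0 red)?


Hypergeometric: C(12,0)×C(17,4)/C(29,4)
= 1×2380/23751 = 340/3393

P(X=0) = 340/3393 ≈ 10.02%


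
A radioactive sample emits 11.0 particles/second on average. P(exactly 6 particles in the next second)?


Poisson(λ=11.0): P(X=6) = e^(-λ)×λ^k/k!
= e^(-11.0) × 11.0^6 / 6!
≈ 1.670170079e-05 × 1771561 / 720 ≈ 0.041095

P(X=6) ≈ 0.041095 ≈ 4.11%


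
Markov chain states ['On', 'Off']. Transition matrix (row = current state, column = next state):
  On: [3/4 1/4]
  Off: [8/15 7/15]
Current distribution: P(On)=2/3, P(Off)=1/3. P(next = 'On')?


P(next=On) = Σᵢ P(now=i)×P(i→On)
= 2/3×3/4 + 1/3×8/15
= 1/2 + 8/45 = 61/90

P = 61/90 ≈ 0.6778


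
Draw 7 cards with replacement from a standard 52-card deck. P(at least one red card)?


P(not a red card) = 26/52 = 1/2
P(none in 7 draws) = (1/2)^7 = 1/128
P(≥1 red card) = 1 - 1/128 = 127/128

P = 127/128 ≈ 99.22%


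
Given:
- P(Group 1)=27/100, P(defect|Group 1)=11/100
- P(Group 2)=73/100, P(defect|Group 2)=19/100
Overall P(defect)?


P(B) = Σ P(B|Aᵢ)×P(Aᵢ)
  11/100×27/100 = 297/10000
  19/100×73/100 = 1387/10000
Sum = 421/2500

P(defect) = 421/2500 ≈ 16.84%


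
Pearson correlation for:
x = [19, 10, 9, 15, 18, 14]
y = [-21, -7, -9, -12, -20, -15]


n=6, Σx=85, Σy=-84, Σxy=-1300, Σx²=1287, Σy²=1340
r = (6×(-1300) - 85×(-84))/√((6×1287 - 85²)(6×1340 - (-84)²))
= -660/√(497×984) = -660/√489048 ≈ -660/699.3197 ≈ -0.9438

r ≈ -0.9438


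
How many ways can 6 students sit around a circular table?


Circular arrangements of 6 distinct objects: fix one position to break rotational symmetry.
(n-1)! = 5! = 120

120


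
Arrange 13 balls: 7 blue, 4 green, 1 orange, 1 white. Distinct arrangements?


13!/(7!×4!×1!×1!) = 51480

51480


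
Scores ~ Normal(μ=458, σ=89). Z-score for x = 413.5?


z = (x - μ)/σ = (413.5 - 458)/89 = -0.5

z = -0.5


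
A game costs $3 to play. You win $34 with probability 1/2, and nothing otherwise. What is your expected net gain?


E[gain] = (34-3)×1/2 + (-3)×1/2
= 31/2 - 3/2 = 14

Expected net gain = $14 ≈ $14.00


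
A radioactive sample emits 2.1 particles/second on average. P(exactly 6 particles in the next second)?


Poisson(λ=2.1): P(X=6) = e^(-λ)×λ^k/k!
= e^(-2.1) × 2.1^6 / 6!
≈ 0.1224564283 × 85.766121 / 720 ≈ 0.014587

P(X=6) ≈ 0.014587 ≈ 1.46%


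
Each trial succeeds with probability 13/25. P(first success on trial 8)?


Geometric: P(X=8) = (1-p)^(k-1)×p = (12/25)^7×13/25 = 465813504/152587890625

P(X=8) = 465813504/152587890625 ≈ 0.31%


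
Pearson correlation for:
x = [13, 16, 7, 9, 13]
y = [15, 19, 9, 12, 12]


n=5, Σx=58, Σy=67, Σxy=826, Σx²=724, Σy²=955
r = (5×826 - 58×67)/√((5×724 - 58²)(5×955 - 67²))
= 244/√(256×286) = 244/√73216 ≈ 244/270.5846 ≈ 0.9018

r ≈ 0.9018


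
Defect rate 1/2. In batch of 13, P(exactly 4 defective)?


Binomial: P(X=4) = C(13,4)×p^4×(1-p)^9
= 715 × 1/16 × 1/512 = 715/8192

P(X=4) = 715/8192 ≈ 8.73%


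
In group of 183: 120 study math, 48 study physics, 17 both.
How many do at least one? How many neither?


|A∪B| = 120+48-17 = 151
Neither = 183-151 = 32

At least one: 151; Neither: 32


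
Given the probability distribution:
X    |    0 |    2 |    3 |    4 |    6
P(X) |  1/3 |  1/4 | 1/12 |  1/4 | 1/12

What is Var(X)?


E[X] = 9/4
E[X²] = 35/4
Var(X) = E[X²] - (E[X])² = 35/4 - 81/16 = 59/16

Var(X) = 59/16 ≈ 3.6875


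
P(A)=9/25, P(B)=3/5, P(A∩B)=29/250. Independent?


P(A)×P(B) = 27/125
P(A∩B) = 29/250
Not equal → NOT independent

No, not independent


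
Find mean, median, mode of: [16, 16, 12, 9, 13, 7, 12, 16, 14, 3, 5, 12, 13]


Sorted: [3, 5, 7, 9, 12, 12, 12, 13, 13, 14, 16, 16, 16]
Mean = 148/13
Median = 12
Freq: {16: 3, 12: 3, 9: 1, 13: 2, 7: 1, 14: 1, 3: 1, 5: 1}
Mode: [12, 16]

Mean=148/13, Median=12, Mode=[12, 16]


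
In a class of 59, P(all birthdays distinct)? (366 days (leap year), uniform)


P(all different) = Π(366-i)/366 for i=0..58
= (366/366)×(365/366)×...×(308/366)
= 0.007112

P ≈ 0.0071 ≈ 0.71%


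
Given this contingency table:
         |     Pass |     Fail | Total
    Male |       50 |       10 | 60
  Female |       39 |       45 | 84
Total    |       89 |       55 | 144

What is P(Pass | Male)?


P(Pass | Male) = 50/(50+10) = 50/60 = 5/6

P(Pass|Male) = 5/6 ≈ 83.33%


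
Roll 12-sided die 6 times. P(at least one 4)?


P(no 4)^6 = (11/12)^6 = 1771561/2985984
P(≥1) = 1 - 1771561/2985984 = 1214423/2985984

P = 1214423/2985984 ≈ 40.67%


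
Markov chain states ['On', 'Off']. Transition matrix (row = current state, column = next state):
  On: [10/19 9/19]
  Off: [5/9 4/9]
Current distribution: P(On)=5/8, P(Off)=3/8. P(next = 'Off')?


P(next=Off) = Σᵢ P(now=i)×P(i→Off)
= 5/8×9/19 + 3/8×4/9
= 45/152 + 1/6 = 211/456

P = 211/456 ≈ 0.4627


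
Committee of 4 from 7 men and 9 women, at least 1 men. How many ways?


Count by #men:
  1M,3W: C(7,1)×C(9,3)=588
  2M,2W: C(7,2)×C(9,2)=756
  3M,1W: C(7,3)×C(9,1)=315
  4M,0W: C(7,4)×C(9,0)=35
Total = 1694

1694


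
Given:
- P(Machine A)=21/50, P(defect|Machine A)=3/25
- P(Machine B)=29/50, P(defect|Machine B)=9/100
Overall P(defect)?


P(B) = Σ P(B|Aᵢ)×P(Aᵢ)
  3/25×21/50 = 63/1250
  9/100×29/50 = 261/5000
Sum = 513/5000

P(defect) = 513/5000 ≈ 10.26%


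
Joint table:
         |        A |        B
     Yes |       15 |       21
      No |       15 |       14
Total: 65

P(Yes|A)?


P(Yes|A) = 15/(15+15) = 15/30 = 1/2

P = 1/2 ≈ 50.00%


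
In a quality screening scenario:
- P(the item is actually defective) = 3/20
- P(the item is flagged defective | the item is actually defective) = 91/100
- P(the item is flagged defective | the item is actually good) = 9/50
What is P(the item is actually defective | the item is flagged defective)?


Using Bayes' theorem:
P(A|B) = P(B|A)·P(A) / P(B)

P(the item is flagged defective) = 91/100 × 3/20 + 9/50 × 17/20
= 273/2000 + 153/1000 = 579/2000

P(the item is actually defective|the item is flagged defective) = (273/2000) / (579/2000) = 91/193

P(the item is actually defective|the item is flagged defective) = 91/193 ≈ 47.15%


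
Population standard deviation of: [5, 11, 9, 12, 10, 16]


Mean = 63/6 = 21/2
  (5-21/2)²=121/4
  (11-21/2)²=1/4
  (9-21/2)²=9/4
  (12-21/2)²=9/4
  (10-21/2)²=1/4
  (16-21/2)²=121/4
Σ(x-μ)² = 131/2
σ² = (131/2)/6 = 131/12

σ = √(131/12) ≈ 3.3040


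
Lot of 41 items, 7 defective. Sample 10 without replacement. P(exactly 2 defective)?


Hypergeometric: C(7,2)×C(34,8)/C(41,10)
= 21×18156204/1121099408 = 509733/1498796

P(X=2) = 509733/1498796 ≈ 34.01%


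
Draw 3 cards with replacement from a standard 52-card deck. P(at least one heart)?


P(not a heart) = 39/52 = 3/4
P(none in 3 draws) = (3/4)^3 = 27/64
P(≥1 heart) = 1 - 27/64 = 37/64

P = 37/64 ≈ 57.81%


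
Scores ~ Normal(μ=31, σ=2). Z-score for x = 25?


z = (x - μ)/σ = (25 - 31)/2 = -3.0

z = -3.0


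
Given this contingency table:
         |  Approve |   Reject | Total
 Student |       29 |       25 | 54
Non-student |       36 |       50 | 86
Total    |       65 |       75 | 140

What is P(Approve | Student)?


P(Approve | Student) = 29/(29+25) = 29/54

P(Approve|Student) = 29/54 ≈ 53.70%


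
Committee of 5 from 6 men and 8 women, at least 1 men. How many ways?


Count by #men:
  1M,4W: C(6,1)×C(8,4)=420
  2M,3W: C(6,2)×C(8,3)=840
  3M,2W: C(6,3)×C(8,2)=560
  4M,1W: C(6,4)×C(8,1)=120
  5M,0W: C(6,5)×C(8,0)=6
Total = 1946

1946


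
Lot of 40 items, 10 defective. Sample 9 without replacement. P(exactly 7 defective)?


Hypergeometric: C(10,7)×C(30,2)/C(40,9)
= 120×435/273438880 = 1305/6835972

P(X=7) = 1305/6835972 ≈ 0.02%


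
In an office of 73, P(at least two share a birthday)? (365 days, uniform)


P(all different) = Π(365-i)/365 for i=0..72
= 0.000439
P(match) = 1 - 0.000439 = 0.999561

P ≈ 0.9996 ≈ 99.96%


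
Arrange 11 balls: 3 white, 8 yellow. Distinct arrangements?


11!/(3!×8!) = 165

165


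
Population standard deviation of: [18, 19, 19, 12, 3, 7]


Mean = 78/6 = 13
  (18-13)²=25
  (19-13)²=36
  (19-13)²=36
  (12-13)²=1
  (3-13)²=100
  (7-13)²=36
Σ(x-μ)² = 234
σ² = 234/6 = 39

σ = √(39) ≈ 6.2450


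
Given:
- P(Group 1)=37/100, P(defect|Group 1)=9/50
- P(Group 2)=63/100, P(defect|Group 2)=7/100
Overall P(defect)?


P(B) = Σ P(B|Aᵢ)×P(Aᵢ)
  9/50×37/100 = 333/5000
  7/100×63/100 = 441/10000
Sum = 1107/10000

P(defect) = 1107/10000 ≈ 11.07%


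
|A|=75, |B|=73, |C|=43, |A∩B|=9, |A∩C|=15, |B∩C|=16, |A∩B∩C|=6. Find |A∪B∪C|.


|A∪B∪C| = 75+73+43-9-15-16+6 = 157

|A∪B∪C| = 157


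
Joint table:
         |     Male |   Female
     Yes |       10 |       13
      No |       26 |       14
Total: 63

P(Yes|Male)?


P(Yes|Male) = 10/(10+26) = 10/36 = 5/18

P = 5/18 ≈ 27.78%


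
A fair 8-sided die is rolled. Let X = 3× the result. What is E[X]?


E[die] = (1+8)/2 = 9/2
E[X] = 3 × 9/2 = 27/2

E[X] = 27/2


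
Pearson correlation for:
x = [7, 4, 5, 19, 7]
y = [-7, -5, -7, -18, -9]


n=5, Σx=42, Σy=-46, Σxy=-509, Σx²=500, Σy²=528
r = (5×(-509) - 42×(-46))/√((5×500 - 42²)(5×528 - (-46)²))
= -613/√(736×524) = -613/√385664 ≈ -613/621.0185 ≈ -0.9871

r ≈ -0.9871


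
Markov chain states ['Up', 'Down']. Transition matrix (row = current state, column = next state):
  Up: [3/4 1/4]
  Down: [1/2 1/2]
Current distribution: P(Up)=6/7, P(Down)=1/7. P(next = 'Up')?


P(next=Up) = Σᵢ P(now=i)×P(i→Up)
= 6/7×3/4 + 1/7×1/2
= 9/14 + 1/14 = 5/7

P = 5/7 ≈ 0.7143


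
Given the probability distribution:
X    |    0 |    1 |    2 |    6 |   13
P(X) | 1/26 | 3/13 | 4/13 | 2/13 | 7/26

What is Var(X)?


E[X] = 137/26
E[X²] = 105/2
Var(X) = E[X²] - (E[X])² = 105/2 - 18769/676 = 16721/676

Var(X) = 16721/676 ≈ 24.7352


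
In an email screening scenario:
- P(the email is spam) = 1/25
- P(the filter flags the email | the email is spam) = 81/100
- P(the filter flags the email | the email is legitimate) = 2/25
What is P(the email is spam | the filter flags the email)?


Using Bayes' theorem:
P(A|B) = P(B|A)·P(A) / P(B)

P(the filter flags the email) = 81/100 × 1/25 + 2/25 × 24/25
= 81/2500 + 48/625 = 273/2500

P(the email is spam|the filter flags the email) = (81/2500) / (273/2500) = 27/91

P(the email is spam|the filter flags the email) = 27/91 ≈ 29.67%


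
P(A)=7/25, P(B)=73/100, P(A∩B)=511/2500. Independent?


P(A)×P(B) = 511/2500
P(A∩B) = 511/2500
Equal ✓ → Independent

Yes, independent


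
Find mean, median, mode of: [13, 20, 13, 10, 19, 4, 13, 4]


Sorted: [4, 4, 10, 13, 13, 13, 19, 20]
Mean = 96/8 = 12
Median = 13
Freq: {13: 3, 20: 1, 10: 1, 19: 1, 4: 2}
Mode: [13]

Mean=12, Median=13, Mode=13


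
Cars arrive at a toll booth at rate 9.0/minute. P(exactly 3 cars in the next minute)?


Poisson(λ=9.0): P(X=3) = e^(-λ)×λ^k/k!
= e^(-9.0) × 9.0^3 / 3!
≈ 0.0001234098041 × 729 / 6 ≈ 0.014994

P(X=3) ≈ 0.014994 ≈ 1.50%


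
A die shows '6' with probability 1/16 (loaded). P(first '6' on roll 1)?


Geometric: P(X=1) = (1-p)^(k-1)×p = (15/16)^0×1/16 = 1/16

P(X=1) = 1/16 ≈ 6.25%


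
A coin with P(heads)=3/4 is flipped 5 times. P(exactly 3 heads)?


Binomial: P(X=3) = C(5,3)×p^3×(1-p)^2
= 10 × 27/64 × 1/16 = 135/512

P(X=3) = 135/512 ≈ 26.37%


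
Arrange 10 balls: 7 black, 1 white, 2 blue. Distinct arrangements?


10!/(7!×1!×2!) = 360

360


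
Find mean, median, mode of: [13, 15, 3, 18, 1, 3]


Sorted: [1, 3, 3, 13, 15, 18]
Mean = 53/6
Median = 8
Freq: {13: 1, 15: 1, 3: 2, 18: 1, 1: 1}
Mode: [3]

Mean=53/6, Median=8, Mode=3


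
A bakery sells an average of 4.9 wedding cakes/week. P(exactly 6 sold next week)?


Poisson(λ=4.9): P(X=6) = e^(-λ)×λ^k/k!
= e^(-4.9) × 4.9^6 / 6!
≈ 0.007446583071 × 13841.287201 / 720 ≈ 0.143153

P(X=6) ≈ 0.143153 ≈ 14.32%


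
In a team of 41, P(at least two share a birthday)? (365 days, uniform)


P(all different) = Π(365-i)/365 for i=0..40
= 0.096848
P(match) = 1 - 0.096848 = 0.903152

P ≈ 0.9032 ≈ 90.32%


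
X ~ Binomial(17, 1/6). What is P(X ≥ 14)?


P(X ≥ 14) = Σ P(X=i) for i=14..17
P(X=14) = 10625/2115832430592
P(X=15) = 425/2115832430592
P(X=16) = 85/16926659444736
P(X=17) = 1/16926659444736
Sum = 44243/8463329722368

P(X ≥ 14) = 44243/8463329722368 ≈ 0.00%


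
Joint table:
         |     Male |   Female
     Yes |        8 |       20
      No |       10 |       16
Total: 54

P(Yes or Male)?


P(Yes∨Male) = P(Yes) + P(Male) - P(Yes∧Male)
= (28 + 18 - 8)/54 = 38/54 = 19/27

P = 19/27 ≈ 70.37%


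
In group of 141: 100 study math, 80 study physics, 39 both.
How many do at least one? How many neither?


|A∪B| = 100+80-39 = 141
Neither = 141-141 = 0

At least one: 141; Neither: 0


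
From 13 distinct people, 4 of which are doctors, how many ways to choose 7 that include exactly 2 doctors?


Choose 2 of the 4 doctors and 5 of the other 9 people:
C(4,2)×C(9,5) = 6×126 = 756

756


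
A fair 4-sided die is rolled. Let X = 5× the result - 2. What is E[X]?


E[die] = (1+4)/2 = 5/2
E[X] = 5×5/2 - 2 = 21/2

E[X] = 21/2


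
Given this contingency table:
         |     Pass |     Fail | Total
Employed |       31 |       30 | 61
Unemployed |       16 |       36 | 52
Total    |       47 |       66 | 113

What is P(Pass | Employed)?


P(Pass | Employed) = 31/(31+30) = 31/61

P(Pass|Employed) = 31/61 ≈ 50.82%


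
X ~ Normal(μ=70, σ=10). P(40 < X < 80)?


z₁=(40-70)/10=-3.0, z₂=(80-70)/10=1.0
P = Φ(1.0) - Φ(-3.0) = 0.841345 - 0.001350 = 0.839995 ≈ 0.8400

P(40 < X < 80) ≈ 0.8400


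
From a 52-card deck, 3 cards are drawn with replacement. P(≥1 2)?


P(not a 2) = 48/52 = 12/13
P(none in 3 draws) = (12/13)^3 = 1728/2197
P(≥1 2) = 1 - 1728/2197 = 469/2197

P = 469/2197 ≈ 21.35%


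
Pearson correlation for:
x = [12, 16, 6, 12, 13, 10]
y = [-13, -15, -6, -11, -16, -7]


n=6, Σx=69, Σy=-68, Σxy=-842, Σx²=849, Σy²=856
r = (6×(-842) - 69×(-68))/√((6×849 - 69²)(6×856 - (-68)²))
= -360/√(333×512) = -360/√170496 ≈ -360/412.9116 ≈ -0.8719

r ≈ -0.8719


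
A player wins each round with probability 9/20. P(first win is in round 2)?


Geometric: P(X=2) = (1-p)^(k-1)×p = (11/20)^1×9/20 = 99/400

P(X=2) = 99/400 ≈ 24.75%


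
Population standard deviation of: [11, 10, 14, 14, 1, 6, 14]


Mean = 70/7 = 10
  (11-10)²=1
  (10-10)²=0
  (14-10)²=16
  (14-10)²=16
  (1-10)²=81
  (6-10)²=16
  (14-10)²=16
Σ(x-μ)² = 146
σ² = 146/7

σ = √(146/7) ≈ 4.5670


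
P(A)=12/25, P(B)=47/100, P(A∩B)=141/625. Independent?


P(A)×P(B) = 141/625
P(A∩B) = 141/625
Equal ✓ → Independent

Yes, independent


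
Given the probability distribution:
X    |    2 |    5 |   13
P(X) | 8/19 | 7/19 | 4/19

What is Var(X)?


E[X] = 103/19
E[X²] = 883/19
Var(X) = E[X²] - (E[X])² = 883/19 - 10609/361 = 6168/361

Var(X) = 6168/361 ≈ 17.0859


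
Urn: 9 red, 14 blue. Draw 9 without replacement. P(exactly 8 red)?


Hypergeometric: C(9,8)×C(14,1)/C(23,9)
= 9×14/817190 = 63/408595

P(X=8) = 63/408595 ≈ 0.02%


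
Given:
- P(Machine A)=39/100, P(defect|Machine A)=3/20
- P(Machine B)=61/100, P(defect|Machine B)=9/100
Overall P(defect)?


P(B) = Σ P(B|Aᵢ)×P(Aᵢ)
  3/20×39/100 = 117/2000
  9/100×61/100 = 549/10000
Sum = 567/5000

P(defect) = 567/5000 ≈ 11.34%


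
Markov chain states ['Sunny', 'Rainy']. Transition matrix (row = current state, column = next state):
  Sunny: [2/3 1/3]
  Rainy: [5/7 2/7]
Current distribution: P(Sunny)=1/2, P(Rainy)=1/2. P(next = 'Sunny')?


P(next=Sunny) = Σᵢ P(now=i)×P(i→Sunny)
= 1/2×2/3 + 1/2×5/7
= 1/3 + 5/14 = 29/42

P = 29/42 ≈ 0.6905


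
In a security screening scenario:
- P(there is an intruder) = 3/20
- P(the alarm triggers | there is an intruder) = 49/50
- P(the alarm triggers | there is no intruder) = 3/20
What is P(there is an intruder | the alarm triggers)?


Using Bayes' theorem:
P(A|B) = P(B|A)·P(A) / P(B)

P(the alarm triggers) = 49/50 × 3/20 + 3/20 × 17/20
= 147/1000 + 51/400 = 549/2000

P(there is an intruder|the alarm triggers) = (147/1000) / (549/2000) = 98/183

P(there is an intruder|the alarm triggers) = 98/183 ≈ 53.55%


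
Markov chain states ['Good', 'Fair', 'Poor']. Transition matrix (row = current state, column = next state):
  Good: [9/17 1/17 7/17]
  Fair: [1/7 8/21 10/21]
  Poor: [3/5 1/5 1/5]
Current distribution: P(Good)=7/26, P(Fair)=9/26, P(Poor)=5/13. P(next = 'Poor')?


P(next=Poor) = Σᵢ P(now=i)×P(i→Poor)
= 7/26×7/17 + 9/26×10/21 + 5/13×1/5
= 49/442 + 15/91 + 1/13 = 1091/3094

P = 1091/3094 ≈ 0.3526


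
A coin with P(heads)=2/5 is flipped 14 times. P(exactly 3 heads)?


Binomial: P(X=3) = C(14,3)×p^3×(1-p)^11
= 364 × 8/125 × 177147/48828125 = 515852064/6103515625

P(X=3) = 515852064/6103515625 ≈ 8.45%


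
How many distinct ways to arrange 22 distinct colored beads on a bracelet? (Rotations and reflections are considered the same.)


Free circular arrangements: rotations and reflections both identified.
(n-1)!/2 = 21!/2 = 51090942171709440000/2 = 25545471085854720000

25545471085854720000


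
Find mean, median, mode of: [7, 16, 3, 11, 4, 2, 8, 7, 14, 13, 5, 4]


Sorted: [2, 3, 4, 4, 5, 7, 7, 8, 11, 13, 14, 16]
Mean = 94/12 = 47/6
Median = 7
Freq: {7: 2, 16: 1, 3: 1, 11: 1, 4: 2, 2: 1, 8: 1, 14: 1, 13: 1, 5: 1}
Mode: [4, 7]

Mean=47/6, Median=7, Mode=[4, 7]


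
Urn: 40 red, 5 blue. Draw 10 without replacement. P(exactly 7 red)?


Hypergeometric: C(40,7)×C(5,3)/C(45,10)
= 18643560×10/3190187286 = 3400/58179

P(X=7) = 3400/58179 ≈ 5.84%


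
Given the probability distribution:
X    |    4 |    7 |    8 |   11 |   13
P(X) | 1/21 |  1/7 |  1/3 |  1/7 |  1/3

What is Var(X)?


E[X] = 205/21
E[X²] = 719/7
Var(X) = E[X²] - (E[X])² = 719/7 - 42025/441 = 3272/441

Var(X) = 3272/441 ≈ 7.4195


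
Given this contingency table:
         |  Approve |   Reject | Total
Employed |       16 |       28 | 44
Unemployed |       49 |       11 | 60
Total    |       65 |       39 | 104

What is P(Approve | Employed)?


P(Approve | Employed) = 16/(16+28) = 16/44 = 4/11

P(Approve|Employed) = 4/11 ≈ 36.36%


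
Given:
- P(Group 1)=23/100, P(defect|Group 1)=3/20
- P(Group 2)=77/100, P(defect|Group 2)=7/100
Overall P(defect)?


P(B) = Σ P(B|Aᵢ)×P(Aᵢ)
  3/20×23/100 = 69/2000
  7/100×77/100 = 539/10000
Sum = 221/2500

P(defect) = 221/2500 ≈ 8.84%


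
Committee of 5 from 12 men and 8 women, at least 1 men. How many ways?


Count by #men:
  1M,4W: C(12,1)×C(8,4)=840
  2M,3W: C(12,2)×C(8,3)=3696
  3M,2W: C(12,3)×C(8,2)=6160
  4M,1W: C(12,4)×C(8,1)=3960
  5M,0W: C(12,5)×C(8,0)=792
Total = 15448

15448


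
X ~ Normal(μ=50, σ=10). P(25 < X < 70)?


z₁=(25-50)/10=-2.5, z₂=(70-50)/10=2.0
P = Φ(2.0) - Φ(-2.5) = 0.977250 - 0.006210 = 0.971040 ≈ 0.9710

P(25 < X < 70) ≈ 0.9710


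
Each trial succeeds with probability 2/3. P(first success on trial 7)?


Geometric: P(X=7) = (1-p)^(k-1)×p = (1/3)^6×2/3 = 2/2187

P(X=7) = 2/2187 ≈ 0.09%


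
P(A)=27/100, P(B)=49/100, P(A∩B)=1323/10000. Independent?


P(A)×P(B) = 1323/10000
P(A∩B) = 1323/10000
Equal ✓ → Independent

Yes, independent


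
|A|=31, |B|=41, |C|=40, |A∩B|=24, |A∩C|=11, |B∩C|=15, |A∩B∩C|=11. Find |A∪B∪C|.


|A∪B∪C| = 31+41+40-24-11-15+11 = 73

|A∪B∪C| = 73


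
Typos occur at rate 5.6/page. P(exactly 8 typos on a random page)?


Poisson(λ=5.6): P(X=8) = e^(-λ)×λ^k/k!
= e^(-5.6) × 5.6^8 / 8!
≈ 0.003697863716 × 967173.11574 / 40320 ≈ 0.088702

P(X=8) ≈ 0.088702 ≈ 8.87%


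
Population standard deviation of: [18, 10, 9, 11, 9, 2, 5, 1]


Mean = 65/8
  (18-65/8)²=6241/64
  (10-65/8)²=225/64
  (9-65/8)²=49/64
  (11-65/8)²=529/64
  (9-65/8)²=49/64
  (2-65/8)²=2401/64
  (5-65/8)²=625/64
  (1-65/8)²=3249/64
Σ(x-μ)² = 1671/8
σ² = (1671/8)/8 = 1671/64

σ = √(1671/64) ≈ 5.1097


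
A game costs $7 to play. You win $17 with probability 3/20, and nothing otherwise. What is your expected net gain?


E[gain] = (17-7)×3/20 + (-7)×17/20
= 3/2 - 119/20 = -89/20

Expected net gain = $-89/20 ≈ $-4.45


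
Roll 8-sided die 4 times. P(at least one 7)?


P(no 7)^4 = (7/8)^4 = 2401/4096
P(≥1) = 1 - 2401/4096 = 1695/4096

P = 1695/4096 ≈ 41.38%


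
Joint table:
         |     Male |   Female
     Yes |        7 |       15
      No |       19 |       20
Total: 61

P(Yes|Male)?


P(Yes|Male) = 7/(7+19) = 7/26

P = 7/26 ≈ 26.92%
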